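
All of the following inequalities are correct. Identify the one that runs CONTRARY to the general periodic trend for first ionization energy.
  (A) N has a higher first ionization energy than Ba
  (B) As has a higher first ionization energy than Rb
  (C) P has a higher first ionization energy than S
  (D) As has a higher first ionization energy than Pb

(C)

The general trend: first ionization energy increases across a period and decreases down a group.
(A) N (period 2, group 15) vs Ba (period 6, group 2): the stated order agrees with the simple trend.
(B) As (period 4, group 15) vs Rb (period 5, group 1): the stated order agrees with the simple trend.
(C) P (period 3, group 15) vs S (period 3, group 16): the stated order contradicts the simple trend.
(D) As (period 4, group 15) vs Pb (period 6, group 14): the stated order agrees with the simple trend.
The exception is (C): S (3p⁴) ionizes more easily than half-filled P (3p³) because the paired 3p electron in S is pushed out by e⁻–e⁻ repulsion.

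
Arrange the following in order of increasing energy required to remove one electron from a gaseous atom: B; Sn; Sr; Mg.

Sr < Sn < Mg < B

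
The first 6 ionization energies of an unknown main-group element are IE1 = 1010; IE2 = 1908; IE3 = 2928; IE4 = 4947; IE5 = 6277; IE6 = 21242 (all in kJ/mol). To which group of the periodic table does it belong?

Look for the largest jump between consecutive ionization energies: IE6/IE5 ≈ 3.4, far larger than any earlier ratio.
That jump marks the point where a core electron is being removed. So the atom has 5 valence electrons.
A main-group element with 5 valence electrons is in group 15.

Group 15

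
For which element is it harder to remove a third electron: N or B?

N

The third ionization energy removes an electron from the +2 ion. For each element: N²⁺ still has 3 valence electrons; B²⁺ still has 1 valence electron.
All are still removing valence electrons, so compare the +2 ions as you would atoms: IE_3 generally rises across a period (higher Z_eff) and falls down a group (larger shell), subject to the usual subshell exceptions.
Valence configurations: N²⁺ [He]2s²2p¹, B²⁺ [He]2s¹.
Tabulated IE_3 (kJ/mol): N 4578, B 3660.
Overall IE_3 order: B < N.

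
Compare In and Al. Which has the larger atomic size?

In

Al is in period 3, group 13; In is in period 5, group 13.
Atomic radius shrinks across a period as nuclear charge pulls the same shell inward, and grows down a group as new shells are added.
All are in group 13, so atomic radius increases down the group.
So In has the larger atomic size (In > Al).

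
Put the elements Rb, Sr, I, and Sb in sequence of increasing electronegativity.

Rb is in period 5, group 1; Sr is in period 5, group 2; Sb is in period 5, group 15; I is in period 5, group 17.
EN rises left→right (higher Z_eff, smaller atoms) and falls top→bottom (larger, more shielded atoms).
All lie in period 5, so electronegativity increases left to right.
So from lowest to highest: Rb < Sr < Sb < I.

Rb < Sr < Sb < I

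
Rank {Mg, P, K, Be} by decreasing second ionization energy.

K > P > Be > Mg

The second ionization energy removes an electron from the +1 ion. For each element: Mg⁺ still has 1 valence electron; P⁺ still has 4 valence electrons; K⁺ is the bare [Ar] core; Be⁺ still has 1 valence electron.
Pulling an electron out of a noble-gas core costs far more than removing a remaining valence electron, so K sits at the high end of IE_2.
Valence configurations: Mg⁺ [Ne]3s¹, P⁺ [Ne]3s²3p², Be⁺ [He]2s¹.
The numbers (kJ/mol): Mg 1451, P 1907, K 3052, Be 1757.
Putting it together, IE_2: Mg < Be < P < K.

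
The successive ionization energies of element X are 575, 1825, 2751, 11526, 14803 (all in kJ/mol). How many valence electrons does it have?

3

Look for the largest jump between consecutive ionization energies: IE4/IE3 ≈ 4.2, far larger than any earlier ratio.
That jump marks the point where a core electron is being removed. So the atom has 3 valence electrons.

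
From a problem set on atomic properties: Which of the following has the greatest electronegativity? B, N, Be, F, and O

F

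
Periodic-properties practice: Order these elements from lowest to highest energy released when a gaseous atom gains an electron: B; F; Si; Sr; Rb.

Sr, B, Rb, Si, F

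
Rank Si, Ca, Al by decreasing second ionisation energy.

Al > Si > Ca

Consider each +1 ion: Si⁺ still has 3 valence electrons; Ca⁺ still has 1 valence electron; Al⁺ still has 2 valence electrons.
All are still removing valence electrons, so compare the +1 ions as you would atoms: IE_2 generally rises across a period (higher Z_eff) and falls down a group (larger shell), subject to the usual subshell exceptions.
Valence configurations: Si⁺ [Ne]3s²3p¹, Ca⁺ [Ar]4s¹, Al⁺ [Ne]3s².
Si⁺ loses a lone 3p electron whereas Al⁺ must break into a filled 3s² pair, so IE_2(Al) > IE_2(Si) even though Si has the higher nuclear charge.
The numbers (kJ/mol): Si 1577, Ca 1145, Al 1817.
Overall IE_2 order: Ca < Si < Al.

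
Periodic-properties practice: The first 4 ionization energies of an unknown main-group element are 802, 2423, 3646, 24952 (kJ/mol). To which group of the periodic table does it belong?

Group 13

Look for the largest jump between consecutive ionization energies: IE4/IE3 ≈ 6.8, far larger than any earlier ratio.
That jump marks the point where a core electron is being removed. So the atom has 3 valence electrons.
A main-group element with 3 valence electrons is in group 13.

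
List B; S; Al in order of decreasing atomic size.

Al, S, B

B is in period 2, group 13; Al is in period 3, group 13; S is in period 3, group 16.
Atomic radius shrinks across a period as nuclear charge pulls the same shell inward, and grows down a group as new shells are added.
Here both period and group differ, so the two effects have to be weighed against each other.
S > B: period and group pull opposite ways; the down-group shift dominates (103 vs 85 pm).
Al > S: both are in period 3; the period trend gives Al the larger value.
Tabulated atomic radius (pm): B 85, Al 126, S 103.
So from largest to smallest: Al > S > B.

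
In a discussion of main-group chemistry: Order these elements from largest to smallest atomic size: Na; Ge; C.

Na > Ge > C

C is in period 2, group 14; Na is in period 3, group 1; Ge is in period 4, group 14.
Atomic radius shrinks across a period as nuclear charge pulls the same shell inward, and grows down a group as new shells are added.
Neither a single period nor a single group — weigh both effects.
Ge > C: they share group 14; the group trend gives Ge the larger value.
Na > Ge: period and group pull opposite ways; the across-period shift dominates (155 vs 121 pm).
Tabulated atomic radius (pm): C 75, Na 155, Ge 121.
So from largest to smallest: Na > Ge > C.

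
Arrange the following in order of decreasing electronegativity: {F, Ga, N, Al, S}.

F > N > S > Ga > Al

N is in period 2, group 15; F is in period 2, group 17; Al is in period 3, group 13; S is in period 3, group 16; Ga is in period 4, group 13.
Atoms toward the upper right of the periodic table pull bonding electrons most strongly.
Neither a single period nor a single group — weigh both effects.
Ga > Al: this pair runs against the simple trend — see the exception note.
S > Ga: relative to Ga, both the across-period and down-group shifts push S's electronegativity up.
N > S: the two effects oppose for this pair; the down-group effect wins (3.04 vs 2.58).
F > N: F lies to the right of N in period 2, so the across-period effect alone puts F higher.
Note the exception: Ga has a higher electronegativity than Al, contrary to the simple trend — poor shielding by filled d (and f) subshells raises the heavier element's effective nuclear charge more than the simple down-group trend predicts.
Approximate values (Pauling): N 3.04, F 3.98, Al 1.61, S 2.58, Ga 1.81.
So from highest to lowest: F > N > S > Ga > Al.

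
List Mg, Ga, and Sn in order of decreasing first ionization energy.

Mg > Sn > Ga

Mg is in period 3, group 2; Ga is in period 4, group 13; Sn is in period 5, group 14.
Across a period the outer electron is held more tightly (higher IE₁); down a group it sits in a higher shell, more shielded, and comes off more easily.
These sit on a diagonal, where the across-period and down-group effects partly cancel.
Sn > Ga: period and group pull opposite ways; the across-period shift dominates (709 vs 579 kJ/mol).
Mg > Sn: the two effects oppose for this pair; the down-group effect wins (738 vs 709 kJ/mol).
For reference (kJ/mol): Mg 738, Ga 579, Sn 709.
So from highest to lowest: Mg > Sn > Ga.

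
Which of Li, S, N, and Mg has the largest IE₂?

Li

The second ionization energy removes an electron from the +1 ion. For each element: Li⁺ is the bare [He] core; S⁺ still has 5 valence electrons; N⁺ still has 4 valence electrons; Mg⁺ still has 1 valence electron.
Breaking into a closed-shell core is much more expensive than removing a leftover valence electron — Li has the largest IE_2 here.
Valence configurations: S⁺ [Ne]3s²3p³, N⁺ [He]2s²2p², Mg⁺ [Ne]3s¹.
Approximate IE_2 values (kJ/mol): Li 7298, S 2252, N 2856, Mg 1451.
Hence IE_2: Mg < S < N < Li.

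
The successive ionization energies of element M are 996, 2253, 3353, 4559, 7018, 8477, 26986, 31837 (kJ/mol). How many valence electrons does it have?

6

Look for the largest jump between consecutive ionization energies: IE7/IE6 ≈ 3.2, far larger than any earlier ratio.
That jump marks the point where a core electron is being removed. So the atom has 6 valence electrons.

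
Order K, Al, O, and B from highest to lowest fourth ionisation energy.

The fourth ionization energy removes an electron from the +3 ion. For each element: K³⁺ is already 2 electrons into the core; Al³⁺ is the bare [Ne] core; O³⁺ still has 3 valence electrons; B³⁺ is the bare [He] core.
Usually core removal costs more than valence removal, but here the competition is close: a tightly held n=2 valence electron can cost more to remove than an n=3 core electron, so the actual values have to decide it.
The numbers (kJ/mol): K 5877, Al 11577, O 7469, B 25026.
Overall IE_4 order: K < O < Al < B.

B, Al, O, K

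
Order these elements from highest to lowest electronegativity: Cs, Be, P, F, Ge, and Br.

F, Br, P, Ge, Be, Cs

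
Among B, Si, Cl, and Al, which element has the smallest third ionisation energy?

Al

Consider each +2 ion: B²⁺ still has 1 valence electron; Si²⁺ still has 2 valence electrons; Cl²⁺ still has 5 valence electrons; Al²⁺ still has 1 valence electron.
All are still removing valence electrons, so compare the +2 ions as you would atoms: IE_3 generally rises across a period (higher Z_eff) and falls down a group (larger shell), subject to the usual subshell exceptions.
Valence configurations: B²⁺ [He]2s¹, Si²⁺ [Ne]3s², Cl²⁺ [Ne]3s²3p³, Al²⁺ [Ne]3s¹.
Approximate IE_3 values (kJ/mol): B 3660, Si 3232, Cl 3822, Al 2745.
Hence IE_3: Al < Si < B < Cl.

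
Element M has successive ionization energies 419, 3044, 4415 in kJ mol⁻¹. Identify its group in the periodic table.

Look for the largest jump between consecutive ionization energies: IE2/IE1 ≈ 7.3, far larger than any earlier ratio.
That jump marks the point where a core electron is being removed. So the atom has 1 valence electron.
A main-group element with 1 valence electron is in group 1.

Group 1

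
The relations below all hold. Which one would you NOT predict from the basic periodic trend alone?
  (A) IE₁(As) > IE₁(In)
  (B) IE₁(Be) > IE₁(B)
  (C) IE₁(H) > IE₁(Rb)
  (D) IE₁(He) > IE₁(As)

The general trend: IE₁ increases across a period and decreases down a group.
(A) As (period 4, group 15) vs In (period 5, group 13): the stated order agrees with the simple trend.
(B) Be (period 2, group 2) vs B (period 2, group 13): the stated order contradicts the simple trend.
(C) H (period 1, group 1) vs Rb (period 5, group 1): the stated order agrees with the simple trend.
(D) He (period 1, group 18) vs As (period 4, group 15): the stated order agrees with the simple trend.
The exception is (B): removing B's lone 2p electron is easier than breaking Be's filled 2s².

(B)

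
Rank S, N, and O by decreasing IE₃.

Consider each +2 ion: S²⁺ still has 4 valence electrons; N²⁺ still has 3 valence electrons; O²⁺ still has 4 valence electrons.
All are still removing valence electrons, so compare the +2 ions as you would atoms: IE_3 generally rises across a period (higher Z_eff) and falls down a group (larger shell), subject to the usual subshell exceptions.
Valence configurations: S²⁺ [Ne]3s²3p², N²⁺ [He]2s²2p¹, O²⁺ [He]2s²2p².
The numbers (kJ/mol): S 3357, N 4578, O 5300.
Overall IE_3 order: S < N < O.

O > N > S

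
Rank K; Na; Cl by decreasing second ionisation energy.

Na, K, Cl

The second ionization energy removes an electron from the +1 ion. For each element: K⁺ is the bare [Ar] core; Na⁺ is the bare [Ne] core; Cl⁺ still has 6 valence electrons.
Breaking into a closed-shell core is much more expensive than removing a leftover valence electron — K and Na have the largest IE_2 here.
Approximate IE_2 values (kJ/mol): K 3052, Na 4562, Cl 2298.
Hence IE_2: Cl < K < Na.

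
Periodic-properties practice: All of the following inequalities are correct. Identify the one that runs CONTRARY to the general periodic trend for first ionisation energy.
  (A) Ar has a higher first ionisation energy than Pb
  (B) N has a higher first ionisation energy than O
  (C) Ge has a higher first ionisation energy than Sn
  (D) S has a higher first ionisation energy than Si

The general trend: first ionisation energy increases across a period and decreases down a group.
(A) Ar (period 3, group 18) vs Pb (period 6, group 14): the stated order agrees with the simple trend.
(B) N (period 2, group 15) vs O (period 2, group 16): the stated order contradicts the simple trend.
(C) Ge (period 4, group 14) vs Sn (period 5, group 14): the stated order agrees with the simple trend.
(D) S (period 3, group 16) vs Si (period 3, group 14): the stated order agrees with the simple trend.
The exception is (B): pairing an electron in O's 2p⁴ costs repulsion energy, so O ionizes more easily than half-filled N (2p³).

(B)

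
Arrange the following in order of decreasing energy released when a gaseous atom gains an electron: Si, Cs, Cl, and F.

Cl > F > Si > Cs

Electron affinity generally becomes more exothermic across a period toward the halogens and less exothermic down a group.
These span different periods and groups, so the two trends combine.
Si > Cs: both effects reinforce here, so Si is clearly the higher of the two.
F > Si: both effects reinforce here, so F is clearly the higher of the two.
Cl > F: this pair runs against the simple trend — see the exception note.
Note the exception: Cl has a higher electron affinity than F, contrary to the simple trend — F's small 2p subshell makes the incoming electron feel strong e⁻–e⁻ repulsion, so Cl actually releases more energy on gaining an electron.
For reference (kJ/mol): F 328, Si 134, Cl 349, Cs 46.
So from highest to lowest: Cl > F > Si > Cs.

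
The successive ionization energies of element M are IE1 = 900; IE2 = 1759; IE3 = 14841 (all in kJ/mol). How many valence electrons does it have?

2

Look for the largest jump between consecutive ionization energies: IE3/IE2 ≈ 8.4, far larger than any earlier ratio.
That jump marks the point where a core electron is being removed. So the atom has 2 valence electrons.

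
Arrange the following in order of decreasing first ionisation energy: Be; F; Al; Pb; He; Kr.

He, F, Kr, Be, Pb, Al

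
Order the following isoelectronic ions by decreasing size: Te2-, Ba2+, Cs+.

Te2- > Cs+ > Ba2+

All of these have 54 electrons, so size is governed by nuclear charge alone: the more protons, the stronger the pull on the same electron cloud, and the smaller the ion.
Nuclear charges: Ba2+ (Z=56), Cs+ (Z=55), Te2- (Z=52).
Largest to smallest: Te2- > Cs+ > Ba2+.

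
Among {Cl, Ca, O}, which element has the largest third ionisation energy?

O

Consider each +2 ion: Cl²⁺ still has 5 valence electrons; Ca²⁺ is the bare [Ar] core; O²⁺ still has 4 valence electrons.
Usually core removal costs more than valence removal, but here the competition is close: a tightly held n=2 valence electron can cost more to remove than an n=3 core electron, so the actual values have to decide it.
Valence configurations: Cl²⁺ [Ne]3s²3p³, O²⁺ [He]2s²2p².
The numbers (kJ/mol): Cl 3822, Ca 4912, O 5300.
Overall IE_3 order: Cl < Ca < O.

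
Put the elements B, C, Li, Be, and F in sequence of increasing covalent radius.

F < C < B < Be < Li

Atomic radius shrinks across a period as nuclear charge pulls the same shell inward, and grows down a group as new shells are added.
All lie in period 2, so atomic radius increases right to left.
So from smallest to largest: F < C < B < Be < Li.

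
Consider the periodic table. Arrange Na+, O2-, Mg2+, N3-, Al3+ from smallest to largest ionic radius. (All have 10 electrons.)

Al3+, Mg2+, Na+, O2-, N3-

All of these have 10 electrons, so size is governed by nuclear charge alone: the more protons, the stronger the pull on the same electron cloud, and the smaller the ion.
Nuclear charges: Al3+ (Z=13), Mg2+ (Z=12), Na+ (Z=11), O2- (Z=8), N3- (Z=7).
Smallest to largest: Al3+ < Mg2+ < Na+ < O2- < N3-.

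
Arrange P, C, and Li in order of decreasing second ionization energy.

Li > C > P

After 1 electron has been removed, what remains? P⁺ still has 4 valence electrons; C⁺ still has 3 valence electrons; Li⁺ is the bare [He] core.
Pulling an electron out of a noble-gas core costs far more than removing a remaining valence electron, so Li sits at the high end of IE_2.
Valence configurations: P⁺ [Ne]3s²3p², C⁺ [He]2s²2p¹.
Approximate IE_2 values (kJ/mol): P 1907, C 2353, Li 7298.
So the second ionization energies run P < C < Li.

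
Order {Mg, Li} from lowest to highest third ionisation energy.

Consider each +2 ion: Mg²⁺ is the bare [Ne] core; Li²⁺ is already 1 electron into the core.
All of these are removing an electron from a noble-gas core or deeper; the smaller core (lower principal quantum number) is held far more tightly, and within a period the higher nuclear charge binds the same core more tightly.
Tabulated IE_3 (kJ/mol): Mg 7733, Li 11815.
Hence IE_3: Mg < Li.

Mg < Li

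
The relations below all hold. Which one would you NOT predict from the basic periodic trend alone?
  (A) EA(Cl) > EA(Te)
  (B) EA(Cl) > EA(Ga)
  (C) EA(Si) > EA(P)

(C)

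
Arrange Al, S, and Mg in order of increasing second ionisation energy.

Mg < Al < S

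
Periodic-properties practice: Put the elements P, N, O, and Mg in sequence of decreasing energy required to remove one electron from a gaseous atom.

N is in period 2, group 15; O is in period 2, group 16; Mg is in period 3, group 2; P is in period 3, group 15.
First ionization energy rises across a period (greater Z_eff holds electrons more tightly) and falls down a group (valence electrons are farther from the nucleus).
Here both period and group differ, so the two effects have to be weighed against each other.
P > Mg: both are in period 3; the period trend gives P the larger value.
O > P: relative to P, both the across-period and down-group shifts push O's first ionization energy up.
N > O: this pair runs against the simple trend — see the exception note.
Note the exception: N has a higher first ionization energy than O, contrary to the simple trend — pairing an electron in O's 2p⁴ costs repulsion energy, so O ionizes more easily than half-filled N (2p³).
For reference (kJ/mol): N 1402, O 1314, Mg 738, P 1012.
So from highest to lowest: N > O > P > Mg.

N > O > P > Mg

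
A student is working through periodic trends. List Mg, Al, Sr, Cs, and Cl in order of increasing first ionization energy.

Cs < Sr < Al < Mg < Cl

IE₁ increases left→right with effective nuclear charge and decreases top→bottom as the valence shell moves farther out.
Neither a single period nor a single group — weigh both effects.
Sr > Cs: both effects reinforce here, so Sr is clearly the higher of the two.
Al > Sr: relative to Sr, both the across-period and down-group shifts push Al's first ionization energy up.
Mg > Al: this pair runs against the simple trend — see the exception note.
Cl > Mg: both are in period 3; the period trend gives Cl the larger value.
Note the exception: Mg has a higher first ionization energy than Al, contrary to the simple trend — Al's single 3p electron is easier to remove than one from Mg's filled 3s².
Tabulated first ionization energy (kJ/mol): Mg 738, Al 578, Cl 1251, Sr 550, Cs 376.
So from lowest to highest: Cs < Sr < Al < Mg < Cl.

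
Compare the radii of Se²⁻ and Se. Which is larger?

Forming Se²⁻ adds 2 electrons to Se. More electron–electron repulsion in the same shell, with unchanged nuclear charge, lets the cloud expand.
An anion is larger than its parent atom: Se²⁻ > Se.

Se²⁻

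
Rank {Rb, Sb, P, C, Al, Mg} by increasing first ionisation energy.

IE₁ increases left→right with effective nuclear charge and decreases top→bottom as the valence shell moves farther out.
Here both period and group differ, so the two effects have to be weighed against each other.
Al > Rb: both effects reinforce here, so Al is clearly the higher of the two.
Mg > Al: this pair runs against the simple trend — see the exception note.
Sb > Mg: the two effects oppose for this pair; the across-period effect wins (831 vs 738 kJ/mol).
P > Sb: P sits above Sb in group 15, so the down-group effect alone puts P higher.
C > P: period and group pull opposite ways; the down-group shift dominates (1086 vs 1012 kJ/mol).
Note the exception: Mg has a higher first ionization energy than Al, contrary to the simple trend — Al's single 3p electron is easier to remove than one from Mg's filled 3s².
Tabulated first ionization energy (kJ/mol): C 1086, Mg 738, Al 578, P 1012, Rb 403, Sb 831.
So from lowest to highest: Rb < Al < Mg < Sb < P < C.

Rb, Al, Mg, Sb, P, C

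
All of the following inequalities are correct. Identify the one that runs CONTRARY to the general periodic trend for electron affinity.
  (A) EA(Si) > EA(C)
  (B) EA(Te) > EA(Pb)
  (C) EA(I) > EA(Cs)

The general trend: electron affinity increases across a period and decreases down a group.
(A) Si (period 3, group 14) vs C (period 2, group 14): the stated order contradicts the simple trend.
(B) Te (period 5, group 16) vs Pb (period 6, group 14): the stated order agrees with the simple trend.
(C) I (period 5, group 17) vs Cs (period 6, group 1): the stated order agrees with the simple trend.
The exception is (A): Si's larger, more diffuse 3p orbitals accept an added electron slightly more readily than C's compact 2p.

(A)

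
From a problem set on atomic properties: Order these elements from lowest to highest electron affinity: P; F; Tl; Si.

Tl < P < Si < F

F is in period 2, group 17; Si is in period 3, group 14; P is in period 3, group 15; Tl is in period 6, group 13.
Adding an electron releases more energy for atoms nearer the top right (short of the noble gases).
These span different periods and groups, so the two trends combine.
P > Tl: relative to Tl, both the across-period and down-group shifts push P's electron affinity up.
Si > P: this pair runs against the simple trend — see the exception note.
F > Si: relative to Si, both the across-period and down-group shifts push F's electron affinity up.
Note the exception: Si has a higher electron affinity than P, contrary to the simple trend — adding an electron to P's half-filled 3p³ is unfavourable, so Si (3p²) has the more exothermic EA.
Tabulated electron affinity (kJ/mol): F 328, Si 134, P 72, Tl 19.
So from lowest to highest: Tl < P < Si < F.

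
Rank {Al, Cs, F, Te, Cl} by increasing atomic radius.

F < Cl < Al < Te < Cs

Across a period the added protons contract the valence shell; down a group each new principal shell makes the atom larger.
Neither a single period nor a single group — weigh both effects.
Cl > F: they share group 17; the group trend gives Cl the larger value.
Al > Cl: Al lies to the left of Cl in period 3, so the across-period effect alone puts Al larger.
Te > Al: period and group pull opposite ways; the down-group shift dominates (136 vs 126 pm).
Cs > Te: relative to Te, both the across-period and down-group shifts push Cs's atomic radius up.
Tabulated atomic radius (pm): F 64, Al 126, Cl 99, Te 136, Cs 232.
So from smallest to largest: F < Cl < Al < Te < Cs.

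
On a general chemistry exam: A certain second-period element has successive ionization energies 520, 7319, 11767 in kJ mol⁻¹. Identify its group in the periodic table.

Group 1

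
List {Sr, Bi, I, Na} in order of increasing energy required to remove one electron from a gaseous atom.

Na, Sr, Bi, I

Na is in period 3, group 1; Sr is in period 5, group 2; I is in period 5, group 17; Bi is in period 6, group 15.
Removing the outermost electron gets harder across a period and easier down a group.
Neither a single period nor a single group — weigh both effects.
Sr > Na: period and group pull opposite ways; the across-period shift dominates (550 vs 496 kJ/mol).
Bi > Sr: period and group pull opposite ways; the across-period shift dominates (703 vs 550 kJ/mol).
I > Bi: relative to Bi, both the across-period and down-group shifts push I's first ionization energy up.
Tabulated first ionization energy (kJ/mol): Na 496, Sr 550, I 1008, Bi 703.
So from lowest to highest: Na < Sr < Bi < I.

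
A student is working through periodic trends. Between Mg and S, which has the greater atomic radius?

Mg

Mg is in period 3, group 2; S is in period 3, group 16.
Across a period the added protons contract the valence shell; down a group each new principal shell makes the atom larger.
All lie in period 3, so atomic radius increases right to left.
So Mg has the greater atomic radius (Mg > S).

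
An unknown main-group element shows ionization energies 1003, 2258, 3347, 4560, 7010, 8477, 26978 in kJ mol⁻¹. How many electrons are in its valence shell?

6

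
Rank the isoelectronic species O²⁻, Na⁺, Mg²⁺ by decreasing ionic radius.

O²⁻, Na⁺, Mg²⁺

All of these have 10 electrons, so size is governed by nuclear charge alone: the more protons, the stronger the pull on the same electron cloud, and the smaller the ion.
Nuclear charges: Mg²⁺ (Z=12), Na⁺ (Z=11), O²⁻ (Z=8).
Largest to smallest: O²⁻ > Na⁺ > Mg²⁺.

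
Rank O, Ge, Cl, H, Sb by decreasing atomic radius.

Moving right in a period, electrons are added to the same shell under a stronger nuclear pull, so atoms get smaller; moving down, a new shell is opened and atoms get larger.
Neither a single period nor a single group — weigh both effects.
O > H: the two effects oppose for this pair; the down-group effect wins (63 vs 32 pm).
Cl > O: the two effects oppose for this pair; the down-group effect wins (99 vs 63 pm).
Ge > Cl: relative to Cl, both the across-period and down-group shifts push Ge's atomic radius up.
Sb > Ge: the two effects oppose for this pair; the down-group effect wins (140 vs 121 pm).
Approximate values (pm): H 32, O 63, Cl 99, Ge 121, Sb 140.
So from largest to smallest: Sb > Ge > Cl > O > H.

Sb > Ge > Cl > O > H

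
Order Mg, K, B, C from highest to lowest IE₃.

IE_3 is the cost of taking one more electron from the +2 cation: Mg²⁺ is the bare [Ne] core; K²⁺ is already 1 electron into the core; B²⁺ still has 1 valence electron; C²⁺ still has 2 valence electrons.
Usually core removal costs more than valence removal, but here the competition is close: a tightly held n=2 valence electron can cost more to remove than an n=3 core electron, so the actual values have to decide it.
Valence configurations: B²⁺ [He]2s¹, C²⁺ [He]2s².
Approximate IE_3 values (kJ/mol): Mg 7733, K 4420, B 3660, C 4620.
So the third ionization energies run B < K < C < Mg.

Mg > C > K > B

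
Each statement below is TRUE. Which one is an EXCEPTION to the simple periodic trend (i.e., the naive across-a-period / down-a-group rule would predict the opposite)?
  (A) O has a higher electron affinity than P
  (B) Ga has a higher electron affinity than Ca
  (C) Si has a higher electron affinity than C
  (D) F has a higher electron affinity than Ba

(C)

The general trend: electron affinity increases across a period and decreases down a group.
(A) O (period 2, group 16) vs P (period 3, group 15): the stated order agrees with the simple trend.
(B) Ga (period 4, group 13) vs Ca (period 4, group 2): the stated order agrees with the simple trend.
(C) Si (period 3, group 14) vs C (period 2, group 14): the stated order contradicts the simple trend.
(D) F (period 2, group 17) vs Ba (period 6, group 2): the stated order agrees with the simple trend.
The exception is (C): Si's larger, more diffuse 3p orbitals accept an added electron slightly more readily than C's compact 2p.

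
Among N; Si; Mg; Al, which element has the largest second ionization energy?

N

Consider each +1 ion: N⁺ still has 4 valence electrons; Si⁺ still has 3 valence electrons; Mg⁺ still has 1 valence electron; Al⁺ still has 2 valence electrons.
All are still removing valence electrons, so compare the +1 ions as you would atoms: IE_2 generally rises across a period (higher Z_eff) and falls down a group (larger shell), subject to the usual subshell exceptions.
Valence configurations: N⁺ [He]2s²2p², Si⁺ [Ne]3s²3p¹, Mg⁺ [Ne]3s¹, Al⁺ [Ne]3s².
Si⁺ loses a lone 3p electron whereas Al⁺ must break into a filled 3s² pair, so IE_2(Al) > IE_2(Si) even though Si has the higher nuclear charge.
Tabulated IE_2 (kJ/mol): N 2856, Si 1577, Mg 1451, Al 1817.
Hence IE_2: Mg < Si < Al < N.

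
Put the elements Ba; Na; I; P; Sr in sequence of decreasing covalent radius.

Na is in period 3, group 1; P is in period 3, group 15; Sr is in period 5, group 2; I is in period 5, group 17; Ba is in period 6, group 2.
Atomic radius shrinks across a period as nuclear charge pulls the same shell inward, and grows down a group as new shells are added.
Neither a single period nor a single group — weigh both effects.
I > P: period and group pull opposite ways; the down-group shift dominates (133 vs 111 pm).
Na > I: period and group pull opposite ways; the across-period shift dominates (155 vs 133 pm).
Sr > Na: the two effects oppose for this pair; the down-group effect wins (185 vs 155 pm).
Ba > Sr: Ba sits below Sr in group 2, so the down-group effect alone puts Ba larger.
For reference (pm): Na 155, P 111, Sr 185, I 133, Ba 196.
So from largest to smallest: Ba > Sr > Na > I > P.

Ba > Sr > Na > I > P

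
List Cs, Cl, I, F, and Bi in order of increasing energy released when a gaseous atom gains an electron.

F is in period 2, group 17; Cl is in period 3, group 17; I is in period 5, group 17; Cs is in period 6, group 1; Bi is in period 6, group 15.
Electron affinity generally becomes more exothermic across a period toward the halogens and less exothermic down a group.
Neither a single period nor a single group — weigh both effects.
Bi > Cs: Bi lies to the right of Cs in period 6, so the across-period effect alone puts Bi higher.
I > Bi: both effects reinforce here, so I is clearly the higher of the two.
F > I: they share group 17; the group trend gives F the larger value.
Cl > F: this pair runs against the simple trend — see the exception note.
Note the exception: Cl has a higher electron affinity than F, contrary to the simple trend — F's small 2p subshell makes the incoming electron feel strong e⁻–e⁻ repulsion, so Cl actually releases more energy on gaining an electron.
Approximate values (kJ/mol): F 328, Cl 349, I 295, Cs 46, Bi 91.
So from lowest to highest: Cs < Bi < I < F < Cl.

Cs < Bi < I < F < Cl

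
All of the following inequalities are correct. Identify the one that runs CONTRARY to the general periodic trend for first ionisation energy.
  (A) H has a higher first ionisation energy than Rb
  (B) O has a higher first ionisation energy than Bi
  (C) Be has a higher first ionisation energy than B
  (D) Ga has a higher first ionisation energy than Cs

The general trend: first ionisation energy increases across a period and decreases down a group.
(A) H (period 1, group 1) vs Rb (period 5, group 1): the stated order agrees with the simple trend.
(B) O (period 2, group 16) vs Bi (period 6, group 15): the stated order agrees with the simple trend.
(C) Be (period 2, group 2) vs B (period 2, group 13): the stated order contradicts the simple trend.
(D) Ga (period 4, group 13) vs Cs (period 6, group 1): the stated order agrees with the simple trend.
The exception is (C): removing B's lone 2p electron is easier than breaking Be's filled 2s².

(C)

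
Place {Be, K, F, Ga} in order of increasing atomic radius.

F < Be < Ga < K

Be is in period 2, group 2; F is in period 2, group 17; K is in period 4, group 1; Ga is in period 4, group 13.
Radius decreases left→right (rising Z_eff, same n) and increases top→bottom (higher n).
Neither a single period nor a single group — weigh both effects.
Be > F: Be lies to the left of F in period 2, so the across-period effect alone puts Be larger.
Ga > Be: period and group pull opposite ways; the down-group shift dominates (124 vs 102 pm).
K > Ga: both are in period 4; the period trend gives K the larger value.
Approximate values (pm): Be 102, F 64, K 196, Ga 124.
So from smallest to largest: F < Be < Ga < K.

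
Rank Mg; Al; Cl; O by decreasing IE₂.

O > Cl > Al > Mg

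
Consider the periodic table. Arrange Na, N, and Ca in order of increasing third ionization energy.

Consider each +2 ion: Na²⁺ is already 1 electron into the core; N²⁺ still has 3 valence electrons; Ca²⁺ is the bare [Ar] core.
Pulling an electron out of a noble-gas core costs far more than removing a remaining valence electron, so Ca and Na sit at the high end of IE_3.
The numbers (kJ/mol): Na 6910, N 4578, Ca 4912.
Overall IE_3 order: N < Ca < Na.

N < Ca < Na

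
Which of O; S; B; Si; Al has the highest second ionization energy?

IE_2 is the cost of taking one more electron from the +1 cation: O⁺ still has 5 valence electrons; S⁺ still has 5 valence electrons; B⁺ still has 2 valence electrons; Si⁺ still has 3 valence electrons; Al⁺ still has 2 valence electrons.
All are still removing valence electrons, so compare the +1 ions as you would atoms: IE_2 generally rises across a period (higher Z_eff) and falls down a group (larger shell), subject to the usual subshell exceptions.
Valence configurations: O⁺ [He]2s²2p³, S⁺ [Ne]3s²3p³, B⁺ [He]2s², Si⁺ [Ne]3s²3p¹, Al⁺ [Ne]3s².
Si⁺ loses a lone 3p electron whereas Al⁺ must break into a filled 3s² pair, so IE_2(Al) > IE_2(Si) even though Si has the higher nuclear charge.
Approximate IE_2 values (kJ/mol): O 3388, S 2252, B 2427, Si 1577, Al 1817.
Putting it together, IE_2: Si < Al < S < B < O.

O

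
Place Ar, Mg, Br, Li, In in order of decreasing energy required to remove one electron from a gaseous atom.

Across a period the outer electron is held more tightly (higher IE₁); down a group it sits in a higher shell, more shielded, and comes off more easily.
Here both period and group differ, so the two effects have to be weighed against each other.
In > Li: the two effects oppose for this pair; the across-period effect wins (558 vs 520 kJ/mol).
Mg > In: period and group pull opposite ways; the down-group shift dominates (738 vs 558 kJ/mol).
Br > Mg: the two effects oppose for this pair; the across-period effect wins (1140 vs 738 kJ/mol).
Ar > Br: both effects reinforce here, so Ar is clearly the higher of the two.
Approximate values (kJ/mol): Li 520, Mg 738, Ar 1521, Br 1140, In 558.
So from highest to lowest: Ar > Br > Mg > In > Li.

Ar > Br > Mg > In > Li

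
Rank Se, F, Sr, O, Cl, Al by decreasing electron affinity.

Cl > F > Se > O > Al > Sr

O is in period 2, group 16; F is in period 2, group 17; Al is in period 3, group 13; Cl is in period 3, group 17; Se is in period 4, group 16; Sr is in period 5, group 2.
EA tends to increase across a period and decrease down a group, though the pattern is less regular than for IE or radius.
These span different periods and groups, so the two trends combine.
Al > Sr: relative to Sr, both the across-period and down-group shifts push Al's electron affinity up.
O > Al: relative to Al, both the across-period and down-group shifts push O's electron affinity up.
Se > O: this pair runs against the simple trend — see the exception note.
F > Se: both effects reinforce here, so F is clearly the higher of the two.
Cl > F: this pair runs against the simple trend — see the exception note.
Note the exception: Se has a higher electron affinity than O, contrary to the simple trend — O's compact 2p subshell gives strong electron–electron repulsion on the added electron.
Note the exception: Cl has a higher electron affinity than F, contrary to the simple trend — F's small 2p subshell makes the incoming electron feel strong e⁻–e⁻ repulsion, so Cl actually releases more energy on gaining an electron.
Tabulated electron affinity (kJ/mol): O 141, F 328, Al 42, Cl 349, Se 195, Sr 5.
So from highest to lowest: Cl > F > Se > O > Al > Sr.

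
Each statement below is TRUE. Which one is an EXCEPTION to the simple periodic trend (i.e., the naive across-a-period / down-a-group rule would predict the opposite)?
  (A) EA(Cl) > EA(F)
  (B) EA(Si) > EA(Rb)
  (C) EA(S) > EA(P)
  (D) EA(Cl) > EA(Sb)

The general trend: electron affinity increases across a period and decreases down a group.
(A) Cl (period 3, group 17) vs F (period 2, group 17): the stated order contradicts the simple trend.
(B) Si (period 3, group 14) vs Rb (period 5, group 1): the stated order agrees with the simple trend.
(C) S (period 3, group 16) vs P (period 3, group 15): the stated order agrees with the simple trend.
(D) Cl (period 3, group 17) vs Sb (period 5, group 15): the stated order agrees with the simple trend.
The exception is (A): F's small 2p subshell makes the incoming electron feel strong e⁻–e⁻ repulsion, so Cl actually releases more energy on gaining an electron.

(A)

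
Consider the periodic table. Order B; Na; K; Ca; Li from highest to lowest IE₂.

Li > Na > K > B > Ca

IE_2 is the cost of taking one more electron from the +1 cation: B⁺ still has 2 valence electrons; Na⁺ is the bare [Ne] core; K⁺ is the bare [Ar] core; Ca⁺ still has 1 valence electron; Li⁺ is the bare [He] core.
Breaking into a closed-shell core is much more expensive than removing a leftover valence electron — K, Na and Li have the largest IE_2 here.
Valence configurations: B⁺ [He]2s², Ca⁺ [Ar]4s¹.
Tabulated IE_2 (kJ/mol): B 2427, Na 4562, K 3052, Ca 1145, Li 7298.
Hence IE_2: Ca < B < K < Na < Li.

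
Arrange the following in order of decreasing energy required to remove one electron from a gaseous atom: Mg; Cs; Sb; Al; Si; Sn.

Sb, Si, Mg, Sn, Al, Cs

Mg is in period 3, group 2; Al is in period 3, group 13; Si is in period 3, group 14; Sn is in period 5, group 14; Sb is in period 5, group 15; Cs is in period 6, group 1.
First ionization energy rises across a period (greater Z_eff holds electrons more tightly) and falls down a group (valence electrons are farther from the nucleus).
These span different periods and groups, so the two trends combine.
Al > Cs: both effects reinforce here, so Al is clearly the higher of the two.
Sn > Al: period and group pull opposite ways; the across-period shift dominates (709 vs 578 kJ/mol).
Mg > Sn: period and group pull opposite ways; the down-group shift dominates (738 vs 709 kJ/mol).
Si > Mg: both are in period 3; the period trend gives Si the larger value.
Sb > Si: period and group pull opposite ways; the across-period shift dominates (831 vs 786 kJ/mol).
Note the exception: Mg has a higher first ionization energy than Al, contrary to the simple trend — Al's single 3p electron is easier to remove than one from Mg's filled 3s².
For reference (kJ/mol): Mg 738, Al 578, Si 786, Sn 709, Sb 831, Cs 376.
So from highest to lowest: Sb > Si > Mg > Sn > Al > Cs.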